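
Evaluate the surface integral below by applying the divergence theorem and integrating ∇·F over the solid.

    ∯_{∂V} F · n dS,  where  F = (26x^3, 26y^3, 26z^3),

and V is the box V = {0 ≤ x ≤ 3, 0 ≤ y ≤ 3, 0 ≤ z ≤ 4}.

By the divergence theorem,

    ∯_{∂V} F · n dS = ∭_V (∇ · F) dV.

Compute the divergence:
    ∇ · F = ∂F_x/∂x + ∂F_y/∂y + ∂F_z/∂z = 78x^2 + 78y^2 + 78z^2.

V is a rectangular box, so dV = dx dy dz with 0 ≤ x ≤ 3, 0 ≤ y ≤ 3, 0 ≤ z ≤ 4.

Integrate (78x^2 + 78y^2 + 78z^2) over V as an iterated integral:

    ∭_V (∇·F) dV = ∫_0^{3} ∫_0^{3} ∫_0^{4} (78x^2 + 78y^2 + 78z^2) dz dy dx.

Inner (z from 0 to 4): 312x^2 + 312y^2 + 1664.
Middle (y from 0 to 3): 936x^2 + 7800.
Outer (x from 0 to 3): 31824.

Therefore ∯_{∂V} F · n dS = 31824.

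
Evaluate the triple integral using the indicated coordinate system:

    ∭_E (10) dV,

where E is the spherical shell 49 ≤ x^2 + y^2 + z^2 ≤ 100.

In spherical coordinates, x = ρ sin(φ) cos(θ), y = ρ sin(φ) sin(θ), z = ρ cos(φ), and dV = ρ^2 sin(φ) dρ dφ dθ.

The integrand becomes 10, so

    ∭_E (10) dV = ∫_{0}^{2π} ∫_{0}^{π} ∫_{7}^{10} (10) · ρ^2 sin(φ) dρ dφ dθ.

Inner (ρ): 2190sin(φ).
Middle (φ): 4380.
Outer (θ): 8760π.

Therefore the triple integral equals 8760π.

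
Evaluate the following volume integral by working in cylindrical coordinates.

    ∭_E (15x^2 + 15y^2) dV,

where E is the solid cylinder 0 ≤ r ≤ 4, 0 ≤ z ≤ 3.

In cylindrical coordinates, x = r cos(θ), y = r sin(θ), z = z, and dV = r dr dθ dz.

The integrand becomes 15r^2, so

    ∭_E (15x^2 + 15y^2) dV = ∫_{0}^{2π} ∫_{0}^{4} ∫_{0}^{3} (15r^2) · r dz dr dθ.

Inner (z): 45r^3.
Middle (r from 0 to 4): 2880.
Outer (θ): 5760π.

Therefore the triple integral equals 5760π.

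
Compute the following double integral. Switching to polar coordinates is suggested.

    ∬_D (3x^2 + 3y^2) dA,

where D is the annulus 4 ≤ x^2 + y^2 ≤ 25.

The region D is 2 ≤ r ≤ 5, 0 ≤ θ ≤ 2π in polar coordinates, where x = r cos(θ), y = r sin(θ), and dA = r dr dθ.

Under the substitution, the integrand becomes 3r^2, so

    ∬_D (3x^2 + 3y^2) dA = ∫_{0}^{2π} ∫_{2}^{5} (3r^2) · r dr dθ.

Inner integral (in r): ∫_{2}^{5} (3r^2) · r dr = 1827/4.

Outer integral (in θ): ∫_{0}^{2π} (1827/4) dθ = 1827π/2.

Therefore ∬_D (3x^2 + 3y^2) dA = 1827π/2.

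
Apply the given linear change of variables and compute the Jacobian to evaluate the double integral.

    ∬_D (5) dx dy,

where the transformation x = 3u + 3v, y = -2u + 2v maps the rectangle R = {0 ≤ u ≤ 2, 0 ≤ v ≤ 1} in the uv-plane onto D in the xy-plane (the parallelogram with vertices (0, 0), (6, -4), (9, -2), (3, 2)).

Compute the Jacobian determinant of (x, y) with respect to (u, v):

    ∂(x,y)/∂(u,v) = | 3  3 | = (3)(2) - (3)(-2) = 12.
                   | -2  2 |

Its absolute value is |J| = 12 (the area scaling factor).

Substituting x = 3u + 3v, y = -2u + 2v into the integrand,

    5 → 5,

so the integral becomes

    ∬_R (5) · |J| du dv = ∫_0^2 ∫_0^1 (60) dv du.

Inner (v): 60.
Outer (u): 120.

Therefore ∬_D (5) dx dy = 120.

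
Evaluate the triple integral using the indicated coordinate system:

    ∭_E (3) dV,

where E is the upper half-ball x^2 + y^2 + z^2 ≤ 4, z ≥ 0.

In spherical coordinates, x = ρ sin(φ) cos(θ), y = ρ sin(φ) sin(θ), z = ρ cos(φ), and dV = ρ^2 sin(φ) dρ dφ dθ.

The integrand becomes 3, so

    ∭_E (3) dV = ∫_{0}^{2π} ∫_{0}^{π/2} ∫_{0}^{2} (3) · ρ^2 sin(φ) dρ dφ dθ.

Inner (ρ): 8sin(φ).
Middle (φ): 8.
Outer (θ): 16π.

Therefore the triple integral equals 16π.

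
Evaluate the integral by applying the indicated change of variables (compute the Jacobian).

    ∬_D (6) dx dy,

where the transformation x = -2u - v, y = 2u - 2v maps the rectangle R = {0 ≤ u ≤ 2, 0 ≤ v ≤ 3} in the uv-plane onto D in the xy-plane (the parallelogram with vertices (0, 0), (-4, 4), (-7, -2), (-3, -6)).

Compute the Jacobian determinant of (x, y) with respect to (u, v):

    ∂(x,y)/∂(u,v) = | -2  -1 | = (-2)(-2) - (-1)(2) = 6.
                   | 2  -2 |

Its absolute value is |J| = 6 (the area scaling factor).

Substituting x = -2u - v, y = 2u - 2v into the integrand,

    6 → 6,

so the integral becomes

    ∬_R (6) · |J| du dv = ∫_0^2 ∫_0^3 (36) dv du.

Inner (v): 108.
Outer (u): 216.

Therefore ∬_D (6) dx dy = 216.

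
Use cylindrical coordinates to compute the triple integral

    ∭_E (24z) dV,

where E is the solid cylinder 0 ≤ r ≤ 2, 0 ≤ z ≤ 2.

In cylindrical coordinates, x = r cos(θ), y = r sin(θ), z = z, and dV = r dr dθ dz.

The integrand becomes 24z, so

    ∭_E (24z) dV = ∫_{0}^{2π} ∫_{0}^{2} ∫_{0}^{2} (24z) · r dz dr dθ.

Inner (z): 48r.
Middle (r from 0 to 2): 96.
Outer (θ): 192π.

Therefore the triple integral equals 192π.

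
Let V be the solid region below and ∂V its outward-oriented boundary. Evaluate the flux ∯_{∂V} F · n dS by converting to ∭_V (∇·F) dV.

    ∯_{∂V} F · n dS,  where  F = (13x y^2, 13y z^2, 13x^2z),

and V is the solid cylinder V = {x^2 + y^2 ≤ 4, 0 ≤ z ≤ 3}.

By the divergence theorem,

    ∯_{∂V} F · n dS = ∭_V (∇ · F) dV.

Compute the divergence:
    ∇ · F = ∂F_x/∂x + ∂F_y/∂y + ∂F_z/∂z = 13y^2 + 13z^2 + 13x^2 = 13x^2 + 13y^2 + 13z^2.

In cylindrical coordinates, x = r cos(θ), y = r sin(θ), z = z, dV = r dr dθ dz, with 0 ≤ r ≤ 2, 0 ≤ θ ≤ 2π, 0 ≤ z ≤ 3.

The integrand, after substitution and multiplying by the volume element, becomes (13r^2 + 13z^2) · r, so

    ∭_V (∇·F) dV = ∫_0^{2π} ∫_0^{2} ∫_0^{3} (13r^2 + 13z^2) · r dz dr dθ.

Inner (z from 0 to 3): 39r (r^2 + 3).
Middle (r from 0 to 2): 390.
Outer (θ from 0 to 2π): 780π.

Therefore ∯_{∂V} F · n dS = 780π.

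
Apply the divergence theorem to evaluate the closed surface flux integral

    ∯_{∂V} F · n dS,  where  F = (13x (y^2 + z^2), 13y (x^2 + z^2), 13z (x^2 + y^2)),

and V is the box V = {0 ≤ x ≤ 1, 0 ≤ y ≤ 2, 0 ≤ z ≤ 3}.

By the divergence theorem,

    ∯_{∂V} F · n dS = ∭_V (∇ · F) dV.

Compute the divergence:
    ∇ · F = ∂F_x/∂x + ∂F_y/∂y + ∂F_z/∂z = 13y^2 + 13z^2 + 13x^2 + 13z^2 + 13x^2 + 13y^2 = 26x^2 + 26y^2 + 26z^2.

V is a rectangular box, so dV = dx dy dz with 0 ≤ x ≤ 1, 0 ≤ y ≤ 2, 0 ≤ z ≤ 3.

Integrate (26x^2 + 26y^2 + 26z^2) over V as an iterated integral:

    ∭_V (∇·F) dV = ∫_0^{1} ∫_0^{2} ∫_0^{3} (26x^2 + 26y^2 + 26z^2) dz dy dx.

Inner (z from 0 to 3): 78x^2 + 78y^2 + 234.
Middle (y from 0 to 2): 156x^2 + 676.
Outer (x from 0 to 1): 728.

Therefore ∯_{∂V} F · n dS = 728.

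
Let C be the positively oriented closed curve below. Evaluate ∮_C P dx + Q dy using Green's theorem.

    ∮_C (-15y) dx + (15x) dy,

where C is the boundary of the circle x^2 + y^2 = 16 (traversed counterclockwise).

Green's theorem converts the closed line integral into a double integral over the enclosed region D:

    ∮_C P dx + Q dy = ∬_D (∂Q/∂x - ∂P/∂y) dA.

Here P = -15y, Q = 15x, so

    ∂Q/∂x = 15,    ∂P/∂y = -15,
    ∂Q/∂x - ∂P/∂y = 30.

D is the region x^2 + y^2 ≤ 16. Evaluating the double integral:

In polar coordinates (x = r cos θ, y = r sin θ, dA = r dr dθ) the integrand becomes 30, so

    ∬_D (30) dA = ∫_0^{2π} ∫_0^{4} (30) · r dr dθ.

Inner (r from 0 to 4): 240.
Outer (θ from 0 to 2π): 480π.

Therefore ∮_C P dx + Q dy = 480π.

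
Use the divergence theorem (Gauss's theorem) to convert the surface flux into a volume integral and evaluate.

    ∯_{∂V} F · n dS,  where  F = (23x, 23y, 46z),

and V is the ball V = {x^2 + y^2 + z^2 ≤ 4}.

By the divergence theorem,

    ∯_{∂V} F · n dS = ∭_V (∇ · F) dV.

Compute the divergence:
    ∇ · F = ∂F_x/∂x + ∂F_y/∂y + ∂F_z/∂z = 23 + 23 + 46 = 92.

In spherical coordinates, x = ρ sin(φ) cos(θ), y = ρ sin(φ) sin(θ), z = ρ cos(φ), dV = ρ^2 sin(φ) dρ dφ dθ, with 0 ≤ ρ ≤ 2, 0 ≤ φ ≤ π, 0 ≤ θ ≤ 2π.

The integrand, after substitution and multiplying by the volume element, becomes (92) · ρ^2 sin(φ), so

    ∭_V (∇·F) dV = ∫_0^{2π} ∫_0^{π} ∫_0^{2} (92) · ρ^2 sin(φ) dρ dφ dθ.

Inner (ρ from 0 to 2): 736sin(φ)/3.
Middle (φ from 0 to π): 1472/3.
Outer (θ from 0 to 2π): 2944π/3.

Therefore ∯_{∂V} F · n dS = 2944π/3.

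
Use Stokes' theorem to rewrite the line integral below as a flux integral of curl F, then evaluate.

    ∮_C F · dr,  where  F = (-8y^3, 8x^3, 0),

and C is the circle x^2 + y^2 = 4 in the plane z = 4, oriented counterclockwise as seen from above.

Let S be the flat disk x^2 + y^2 ≤ 4 in the plane z = 4, with upward unit normal n̂ = ẑ. By Stokes' theorem,

    ∮_C F · dr = ∬_S (∇ × F) · n̂ dS = ∬_D (curl F)_z dA,

where D is the disk x^2 + y^2 ≤ 4.

Compute the curl of F = (-8y^3, 8x^3, 0):
    (∇ × F)_x = ∂F_z/∂y - ∂F_y/∂z = 0,
    (∇ × F)_y = ∂F_x/∂z - ∂F_z/∂x = 0,
    (∇ × F)_z = ∂F_y/∂x - ∂F_x/∂y = 24x^2 + 24y^2.

On z = 4, (curl F)_z = 24x^2 + 24y^2.

Convert to polar (x = r cos θ, y = r sin θ, dA = r dr dθ); the integrand becomes 24r^2, so

    ∬_D (curl F)_z dA = ∫_0^{2π} ∫_0^{2} (24r^2) · r dr dθ.

Inner (r from 0 to 2): 96.
Outer (θ from 0 to 2π): 192π.

Therefore ∮_C F · dr = 192π.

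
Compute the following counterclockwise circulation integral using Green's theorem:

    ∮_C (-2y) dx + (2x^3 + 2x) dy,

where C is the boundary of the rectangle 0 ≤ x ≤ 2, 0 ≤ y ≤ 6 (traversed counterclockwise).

Green's theorem converts the closed line integral into a double integral over the enclosed region D:

    ∮_C P dx + Q dy = ∬_D (∂Q/∂x - ∂P/∂y) dA.

Here P = -2y, Q = 2x^3 + 2x, so

    ∂Q/∂x = 6x^2 + 2,    ∂P/∂y = -2,
    ∂Q/∂x - ∂P/∂y = 6x^2 + 4.

D is the region 0 ≤ x ≤ 2, 0 ≤ y ≤ 6. Evaluating the double integral:

    ∬_D (6x^2 + 4) dA = ∫_0^{2} ∫_0^{6} (6x^2 + 4) dy dx.

Inner (y from 0 to 6): 36x^2 + 24.
Outer (x from 0 to 2): 144.

Therefore ∮_C P dx + Q dy = 144.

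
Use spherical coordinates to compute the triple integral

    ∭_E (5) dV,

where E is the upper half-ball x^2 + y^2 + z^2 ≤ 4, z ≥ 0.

In spherical coordinates, x = ρ sin(φ) cos(θ), y = ρ sin(φ) sin(θ), z = ρ cos(φ), and dV = ρ^2 sin(φ) dρ dφ dθ.

The integrand becomes 5, so

    ∭_E (5) dV = ∫_{0}^{2π} ∫_{0}^{π/2} ∫_{0}^{2} (5) · ρ^2 sin(φ) dρ dφ dθ.

Inner (ρ): 40sin(φ)/3.
Middle (φ): 40/3.
Outer (θ): 80π/3.

Therefore the triple integral equals 80π/3.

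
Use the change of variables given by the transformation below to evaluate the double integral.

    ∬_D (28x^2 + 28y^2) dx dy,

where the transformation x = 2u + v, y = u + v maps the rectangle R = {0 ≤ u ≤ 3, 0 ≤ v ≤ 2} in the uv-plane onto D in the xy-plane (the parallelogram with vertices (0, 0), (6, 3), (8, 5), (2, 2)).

Compute the Jacobian determinant of (x, y) with respect to (u, v):

    ∂(x,y)/∂(u,v) = | 2  1 | = (2)(1) - (1)(1) = 1.
                   | 1  1 |

Its absolute value is |J| = 1 (the area scaling factor).

Substituting x = 2u + v, y = u + v into the integrand,

    28x^2 + 28y^2 → 140u^2 + 168u v + 56v^2,

so the integral becomes

    ∬_R (140u^2 + 168u v + 56v^2) · |J| du dv = ∫_0^3 ∫_0^2 (140u^2 + 168u v + 56v^2) dv du.

Inner (v): 280u^2 + 336u + 448/3.
Outer (u): 4480.

Therefore ∬_D (28x^2 + 28y^2) dx dy = 4480.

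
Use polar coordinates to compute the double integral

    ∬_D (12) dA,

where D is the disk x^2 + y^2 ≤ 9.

The region D is 0 ≤ r ≤ 3, 0 ≤ θ ≤ 2π in polar coordinates, where x = r cos(θ), y = r sin(θ), and dA = r dr dθ.

Under the substitution, the integrand becomes 12, so

    ∬_D (12) dA = ∫_{0}^{2π} ∫_{0}^{3} (12) · r dr dθ.

Inner integral (in r): ∫_{0}^{3} (12) · r dr = 54.

Outer integral (in θ): ∫_{0}^{2π} (54) dθ = 108π.

Therefore ∬_D (12) dA = 108π.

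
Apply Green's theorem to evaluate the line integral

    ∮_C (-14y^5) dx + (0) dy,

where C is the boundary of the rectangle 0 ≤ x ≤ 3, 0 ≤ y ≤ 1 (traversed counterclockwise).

Green's theorem converts the closed line integral into a double integral over the enclosed region D:

    ∮_C P dx + Q dy = ∬_D (∂Q/∂x - ∂P/∂y) dA.

Here P = -14y^5, Q = 0, so

    ∂Q/∂x = 0,    ∂P/∂y = -70y^4,
    ∂Q/∂x - ∂P/∂y = 70y^4.

D is the region 0 ≤ x ≤ 3, 0 ≤ y ≤ 1. Evaluating the double integral:

    ∬_D (70y^4) dA = ∫_0^{3} ∫_0^{1} (70y^4) dy dx.

Inner (y from 0 to 1): 14.
Outer (x from 0 to 3): 42.

Therefore ∮_C P dx + Q dy = 42.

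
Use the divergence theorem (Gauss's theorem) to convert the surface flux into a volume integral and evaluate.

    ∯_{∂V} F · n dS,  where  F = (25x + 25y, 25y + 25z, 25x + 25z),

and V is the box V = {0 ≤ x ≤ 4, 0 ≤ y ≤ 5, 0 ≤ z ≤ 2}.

By the divergence theorem,

    ∯_{∂V} F · n dS = ∭_V (∇ · F) dV.

Compute the divergence:
    ∇ · F = ∂F_x/∂x + ∂F_y/∂y + ∂F_z/∂z = 25 + 25 + 25 = 75.

V is a rectangular box, so dV = dx dy dz with 0 ≤ x ≤ 4, 0 ≤ y ≤ 5, 0 ≤ z ≤ 2.

Integrate (75) over V as an iterated integral:

    ∭_V (∇·F) dV = ∫_0^{4} ∫_0^{5} ∫_0^{2} (75) dz dy dx.

Inner (z from 0 to 2): 150.
Middle (y from 0 to 5): 750.
Outer (x from 0 to 4): 3000.

Therefore ∯_{∂V} F · n dS = 3000.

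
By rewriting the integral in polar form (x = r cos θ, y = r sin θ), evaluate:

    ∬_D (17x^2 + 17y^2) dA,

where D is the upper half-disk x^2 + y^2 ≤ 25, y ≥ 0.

The region D is 0 ≤ r ≤ 5, 0 ≤ θ ≤ π in polar coordinates, where x = r cos(θ), y = r sin(θ), and dA = r dr dθ.

Under the substitution, the integrand becomes 17r^2, so

    ∬_D (17x^2 + 17y^2) dA = ∫_{0}^{π} ∫_{0}^{5} (17r^2) · r dr dθ.

Inner integral (in r): ∫_{0}^{5} (17r^2) · r dr = 10625/4.

Outer integral (in θ): ∫_{0}^{π} (10625/4) dθ = 10625π/4.

Therefore ∬_D (17x^2 + 17y^2) dA = 10625π/4.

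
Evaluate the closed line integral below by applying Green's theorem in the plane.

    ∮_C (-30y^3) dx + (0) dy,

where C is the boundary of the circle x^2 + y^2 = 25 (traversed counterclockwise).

Green's theorem converts the closed line integral into a double integral over the enclosed region D:

    ∮_C P dx + Q dy = ∬_D (∂Q/∂x - ∂P/∂y) dA.

Here P = -30y^3, Q = 0, so

    ∂Q/∂x = 0,    ∂P/∂y = -90y^2,
    ∂Q/∂x - ∂P/∂y = 90y^2.

D is the region x^2 + y^2 ≤ 25. Evaluating the double integral:

In polar coordinates (x = r cos θ, y = r sin θ, dA = r dr dθ) the integrand becomes 90r^2sin(θ)^2, so

    ∬_D (90y^2) dA = ∫_0^{2π} ∫_0^{5} (90r^2sin(θ)^2) · r dr dθ.

Inner (r from 0 to 5): 28125sin(θ)^2/2.
Outer (θ from 0 to 2π): 28125π/2.

Therefore ∮_C P dx + Q dy = 28125π/2.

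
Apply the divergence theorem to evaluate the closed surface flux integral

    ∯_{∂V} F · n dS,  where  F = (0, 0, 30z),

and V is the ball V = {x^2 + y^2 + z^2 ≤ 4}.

By the divergence theorem,

    ∯_{∂V} F · n dS = ∭_V (∇ · F) dV.

Compute the divergence:
    ∇ · F = ∂F_x/∂x + ∂F_y/∂y + ∂F_z/∂z = 0 + 0 + 30 = 30.

In spherical coordinates, x = ρ sin(φ) cos(θ), y = ρ sin(φ) sin(θ), z = ρ cos(φ), dV = ρ^2 sin(φ) dρ dφ dθ, with 0 ≤ ρ ≤ 2, 0 ≤ φ ≤ π, 0 ≤ θ ≤ 2π.

The integrand, after substitution and multiplying by the volume element, becomes (30) · ρ^2 sin(φ), so

    ∭_V (∇·F) dV = ∫_0^{2π} ∫_0^{π} ∫_0^{2} (30) · ρ^2 sin(φ) dρ dφ dθ.

Inner (ρ from 0 to 2): 80sin(φ).
Middle (φ from 0 to π): 160.
Outer (θ from 0 to 2π): 320π.

Therefore ∯_{∂V} F · n dS = 320π.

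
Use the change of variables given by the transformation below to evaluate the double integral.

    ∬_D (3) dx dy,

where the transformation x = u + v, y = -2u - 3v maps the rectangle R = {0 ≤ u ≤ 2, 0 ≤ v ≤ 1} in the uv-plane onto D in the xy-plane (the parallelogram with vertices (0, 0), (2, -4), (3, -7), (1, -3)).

Compute the Jacobian determinant of (x, y) with respect to (u, v):

    ∂(x,y)/∂(u,v) = | 1  1 | = (1)(-3) - (1)(-2) = -1.
                   | -2  -3 |

Its absolute value is |J| = 1 (the area scaling factor).

Substituting x = u + v, y = -2u - 3v into the integrand,

    3 → 3,

so the integral becomes

    ∬_R (3) · |J| du dv = ∫_0^2 ∫_0^1 (3) dv du.

Inner (v): 3.
Outer (u): 6.

Therefore ∬_D (3) dx dy = 6.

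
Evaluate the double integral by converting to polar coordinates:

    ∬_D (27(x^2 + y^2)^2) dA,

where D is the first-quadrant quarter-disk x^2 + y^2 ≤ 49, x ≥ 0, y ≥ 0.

The region D is 0 ≤ r ≤ 7, 0 ≤ θ ≤ π/2 in polar coordinates, where x = r cos(θ), y = r sin(θ), and dA = r dr dθ.

Under the substitution, the integrand becomes 27r^4, so

    ∬_D (27(x^2 + y^2)^2) dA = ∫_{0}^{π/2} ∫_{0}^{7} (27r^4) · r dr dθ.

Inner integral (in r): ∫_{0}^{7} (27r^4) · r dr = 1058841/2.

Outer integral (in θ): ∫_{0}^{π/2} (1058841/2) dθ = 1058841π/4.

Therefore ∬_D (27(x^2 + y^2)^2) dA = 1058841π/4.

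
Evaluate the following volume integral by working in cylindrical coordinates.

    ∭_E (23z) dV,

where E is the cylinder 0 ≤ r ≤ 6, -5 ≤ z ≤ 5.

In cylindrical coordinates, x = r cos(θ), y = r sin(θ), z = z, and dV = r dr dθ dz.

The integrand becomes 23z, so

    ∭_E (23z) dV = ∫_{0}^{2π} ∫_{0}^{6} ∫_{-5}^{5} (23z) · r dz dr dθ.

Inner (z): 0.
Middle (r from 0 to 6): 0.
Outer (θ): 0.

Therefore the triple integral equals 0.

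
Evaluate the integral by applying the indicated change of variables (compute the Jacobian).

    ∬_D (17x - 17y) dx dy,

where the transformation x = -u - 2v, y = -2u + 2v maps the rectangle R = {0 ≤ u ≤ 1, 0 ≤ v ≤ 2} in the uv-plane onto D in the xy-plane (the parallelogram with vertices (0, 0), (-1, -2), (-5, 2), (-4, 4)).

Compute the Jacobian determinant of (x, y) with respect to (u, v):

    ∂(x,y)/∂(u,v) = | -1  -2 | = (-1)(2) - (-2)(-2) = -6.
                   | -2  2 |

Its absolute value is |J| = 6 (the area scaling factor).

Substituting x = -u - 2v, y = -2u + 2v into the integrand,

    17x - 17y → 17u - 68v,

so the integral becomes

    ∬_R (17u - 68v) · |J| du dv = ∫_0^1 ∫_0^2 (102u - 408v) dv du.

Inner (v): 204u - 816.
Outer (u): -714.

Therefore ∬_D (17x - 17y) dx dy = -714.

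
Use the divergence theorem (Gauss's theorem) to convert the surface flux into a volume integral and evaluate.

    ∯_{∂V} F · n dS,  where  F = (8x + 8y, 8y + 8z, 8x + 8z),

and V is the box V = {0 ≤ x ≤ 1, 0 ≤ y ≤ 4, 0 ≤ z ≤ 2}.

By the divergence theorem,

    ∯_{∂V} F · n dS = ∭_V (∇ · F) dV.

Compute the divergence:
    ∇ · F = ∂F_x/∂x + ∂F_y/∂y + ∂F_z/∂z = 8 + 8 + 8 = 24.

V is a rectangular box, so dV = dx dy dz with 0 ≤ x ≤ 1, 0 ≤ y ≤ 4, 0 ≤ z ≤ 2.

Integrate (24) over V as an iterated integral:

    ∭_V (∇·F) dV = ∫_0^{1} ∫_0^{4} ∫_0^{2} (24) dz dy dx.

Inner (z from 0 to 2): 48.
Middle (y from 0 to 4): 192.
Outer (x from 0 to 1): 192.

Therefore ∯_{∂V} F · n dS = 192.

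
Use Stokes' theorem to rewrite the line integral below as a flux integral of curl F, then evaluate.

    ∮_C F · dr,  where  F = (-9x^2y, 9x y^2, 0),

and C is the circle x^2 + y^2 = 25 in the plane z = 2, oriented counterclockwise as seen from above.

Let S be the flat disk x^2 + y^2 ≤ 25 in the plane z = 2, with upward unit normal n̂ = ẑ. By Stokes' theorem,

    ∮_C F · dr = ∬_S (∇ × F) · n̂ dS = ∬_D (curl F)_z dA,

where D is the disk x^2 + y^2 ≤ 25.

Compute the curl of F = (-9x^2y, 9x y^2, 0):
    (∇ × F)_x = ∂F_z/∂y - ∂F_y/∂z = 0,
    (∇ × F)_y = ∂F_x/∂z - ∂F_z/∂x = 0,
    (∇ × F)_z = ∂F_y/∂x - ∂F_x/∂y = 9x^2 + 9y^2.

On z = 2, (curl F)_z = 9x^2 + 9y^2.

Convert to polar (x = r cos θ, y = r sin θ, dA = r dr dθ); the integrand becomes 9r^2, so

    ∬_D (curl F)_z dA = ∫_0^{2π} ∫_0^{5} (9r^2) · r dr dθ.

Inner (r from 0 to 5): 5625/4.
Outer (θ from 0 to 2π): 5625π/2.

Therefore ∮_C F · dr = 5625π/2.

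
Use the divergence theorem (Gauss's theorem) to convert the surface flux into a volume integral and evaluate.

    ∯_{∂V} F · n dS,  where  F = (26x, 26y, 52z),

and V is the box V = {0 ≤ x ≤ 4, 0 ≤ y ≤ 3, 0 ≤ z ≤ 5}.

By the divergence theorem,

    ∯_{∂V} F · n dS = ∭_V (∇ · F) dV.

Compute the divergence:
    ∇ · F = ∂F_x/∂x + ∂F_y/∂y + ∂F_z/∂z = 26 + 26 + 52 = 104.

V is a rectangular box, so dV = dx dy dz with 0 ≤ x ≤ 4, 0 ≤ y ≤ 3, 0 ≤ z ≤ 5.

Integrate (104) over V as an iterated integral:

    ∭_V (∇·F) dV = ∫_0^{4} ∫_0^{3} ∫_0^{5} (104) dz dy dx.

Inner (z from 0 to 5): 520.
Middle (y from 0 to 3): 1560.
Outer (x from 0 to 4): 6240.

Therefore ∯_{∂V} F · n dS = 6240.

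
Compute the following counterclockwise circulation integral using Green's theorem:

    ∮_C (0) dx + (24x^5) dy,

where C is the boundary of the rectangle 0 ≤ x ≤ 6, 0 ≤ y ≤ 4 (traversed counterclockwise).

Green's theorem converts the closed line integral into a double integral over the enclosed region D:

    ∮_C P dx + Q dy = ∬_D (∂Q/∂x - ∂P/∂y) dA.

Here P = 0, Q = 24x^5, so

    ∂Q/∂x = 120x^4,    ∂P/∂y = 0,
    ∂Q/∂x - ∂P/∂y = 120x^4.

D is the region 0 ≤ x ≤ 6, 0 ≤ y ≤ 4. Evaluating the double integral:

    ∬_D (120x^4) dA = ∫_0^{6} ∫_0^{4} (120x^4) dy dx.

Inner (y from 0 to 4): 480x^4.
Outer (x from 0 to 6): 746496.

Therefore ∮_C P dx + Q dy = 746496.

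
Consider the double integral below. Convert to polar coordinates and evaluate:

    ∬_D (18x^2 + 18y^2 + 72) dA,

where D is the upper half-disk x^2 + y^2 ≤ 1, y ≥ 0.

The region D is 0 ≤ r ≤ 1, 0 ≤ θ ≤ π in polar coordinates, where x = r cos(θ), y = r sin(θ), and dA = r dr dθ.

Under the substitution, the integrand becomes 18r^2 + 72, so

    ∬_D (18x^2 + 18y^2 + 72) dA = ∫_{0}^{π} ∫_{0}^{1} (18r^2 + 72) · r dr dθ.

Inner integral (in r): ∫_{0}^{1} (18r^2 + 72) · r dr = 81/2.

Outer integral (in θ): ∫_{0}^{π} (81/2) dθ = 81π/2.

Therefore ∬_D (18x^2 + 18y^2 + 72) dA = 81π/2.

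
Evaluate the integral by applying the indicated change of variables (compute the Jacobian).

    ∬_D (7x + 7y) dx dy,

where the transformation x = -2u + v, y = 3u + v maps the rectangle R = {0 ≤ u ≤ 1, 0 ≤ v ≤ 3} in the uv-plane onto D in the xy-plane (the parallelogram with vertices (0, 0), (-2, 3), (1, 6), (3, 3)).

Compute the Jacobian determinant of (x, y) with respect to (u, v):

    ∂(x,y)/∂(u,v) = | -2  1 | = (-2)(1) - (1)(3) = -5.
                   | 3  1 |

Its absolute value is |J| = 5 (the area scaling factor).

Substituting x = -2u + v, y = 3u + v into the integrand,

    7x + 7y → 7u + 14v,

so the integral becomes

    ∬_R (7u + 14v) · |J| du dv = ∫_0^1 ∫_0^3 (35u + 70v) dv du.

Inner (v): 105u + 315.
Outer (u): 735/2.

Therefore ∬_D (7x + 7y) dx dy = 735/2.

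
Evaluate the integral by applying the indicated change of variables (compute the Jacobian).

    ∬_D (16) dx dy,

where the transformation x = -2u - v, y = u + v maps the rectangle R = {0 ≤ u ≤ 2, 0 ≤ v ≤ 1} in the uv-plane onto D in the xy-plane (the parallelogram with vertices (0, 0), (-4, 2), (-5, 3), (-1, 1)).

Compute the Jacobian determinant of (x, y) with respect to (u, v):

    ∂(x,y)/∂(u,v) = | -2  -1 | = (-2)(1) - (-1)(1) = -1.
                   | 1  1 |

Its absolute value is |J| = 1 (the area scaling factor).

Substituting x = -2u - v, y = u + v into the integrand,

    16 → 16,

so the integral becomes

    ∬_R (16) · |J| du dv = ∫_0^2 ∫_0^1 (16) dv du.

Inner (v): 16.
Outer (u): 32.

Therefore ∬_D (16) dx dy = 32.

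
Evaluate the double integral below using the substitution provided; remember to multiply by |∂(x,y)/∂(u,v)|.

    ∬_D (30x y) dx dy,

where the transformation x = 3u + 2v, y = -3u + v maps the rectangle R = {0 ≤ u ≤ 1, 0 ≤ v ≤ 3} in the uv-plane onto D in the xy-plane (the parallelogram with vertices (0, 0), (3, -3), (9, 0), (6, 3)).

Compute the Jacobian determinant of (x, y) with respect to (u, v):

    ∂(x,y)/∂(u,v) = | 3  2 | = (3)(1) - (2)(-3) = 9.
                   | -3  1 |

Its absolute value is |J| = 9 (the area scaling factor).

Substituting x = 3u + 2v, y = -3u + v into the integrand,

    30x y → -270u^2 - 90u v + 60v^2,

so the integral becomes

    ∬_R (-270u^2 - 90u v + 60v^2) · |J| du dv = ∫_0^1 ∫_0^3 (-2430u^2 - 810u v + 540v^2) dv du.

Inner (v): -7290u^2 - 3645u + 4860.
Outer (u): 1215/2.

Therefore ∬_D (30x y) dx dy = 1215/2.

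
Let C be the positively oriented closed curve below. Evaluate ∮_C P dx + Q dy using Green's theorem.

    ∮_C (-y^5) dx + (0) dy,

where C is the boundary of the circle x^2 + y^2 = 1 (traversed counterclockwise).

Green's theorem converts the closed line integral into a double integral over the enclosed region D:

    ∮_C P dx + Q dy = ∬_D (∂Q/∂x - ∂P/∂y) dA.

Here P = -y^5, Q = 0, so

    ∂Q/∂x = 0,    ∂P/∂y = -5y^4,
    ∂Q/∂x - ∂P/∂y = 5y^4.

D is the region x^2 + y^2 ≤ 1. Evaluating the double integral:

In polar coordinates (x = r cos θ, y = r sin θ, dA = r dr dθ) the integrand becomes 5r^4sin(θ)^4, so

    ∬_D (5y^4) dA = ∫_0^{2π} ∫_0^{1} (5r^4sin(θ)^4) · r dr dθ.

Inner (r from 0 to 1): 5sin(θ)^4/6.
Outer (θ from 0 to 2π): 5π/8.

Therefore ∮_C P dx + Q dy = 5π/8.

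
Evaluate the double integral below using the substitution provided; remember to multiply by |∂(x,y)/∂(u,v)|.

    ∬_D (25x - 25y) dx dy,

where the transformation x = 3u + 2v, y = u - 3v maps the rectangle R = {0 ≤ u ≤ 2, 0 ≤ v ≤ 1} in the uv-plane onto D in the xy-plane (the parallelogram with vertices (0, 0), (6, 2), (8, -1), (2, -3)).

Compute the Jacobian determinant of (x, y) with respect to (u, v):

    ∂(x,y)/∂(u,v) = | 3  2 | = (3)(-3) - (2)(1) = -11.
                   | 1  -3 |

Its absolute value is |J| = 11 (the area scaling factor).

Substituting x = 3u + 2v, y = u - 3v into the integrand,

    25x - 25y → 50u + 125v,

so the integral becomes

    ∬_R (50u + 125v) · |J| du dv = ∫_0^2 ∫_0^1 (550u + 1375v) dv du.

Inner (v): 550u + 1375/2.
Outer (u): 2475.

Therefore ∬_D (25x - 25y) dx dy = 2475.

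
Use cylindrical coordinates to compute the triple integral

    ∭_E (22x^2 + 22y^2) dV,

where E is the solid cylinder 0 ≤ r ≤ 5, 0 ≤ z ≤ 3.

In cylindrical coordinates, x = r cos(θ), y = r sin(θ), z = z, and dV = r dr dθ dz.

The integrand becomes 22r^2, so

    ∭_E (22x^2 + 22y^2) dV = ∫_{0}^{2π} ∫_{0}^{5} ∫_{0}^{3} (22r^2) · r dz dr dθ.

Inner (z): 66r^3.
Middle (r from 0 to 5): 20625/2.
Outer (θ): 20625π.

Therefore the triple integral equals 20625π.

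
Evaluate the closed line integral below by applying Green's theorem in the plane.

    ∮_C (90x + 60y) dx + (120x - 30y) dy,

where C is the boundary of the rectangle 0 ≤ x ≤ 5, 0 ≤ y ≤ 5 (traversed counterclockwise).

Green's theorem converts the closed line integral into a double integral over the enclosed region D:

    ∮_C P dx + Q dy = ∬_D (∂Q/∂x - ∂P/∂y) dA.

Here P = 90x + 60y, Q = 120x - 30y, so

    ∂Q/∂x = 120,    ∂P/∂y = 60,
    ∂Q/∂x - ∂P/∂y = 60.

D is the region 0 ≤ x ≤ 5, 0 ≤ y ≤ 5. Evaluating the double integral:

    ∬_D (60) dA = ∫_0^{5} ∫_0^{5} (60) dy dx.

Inner (y from 0 to 5): 300.
Outer (x from 0 to 5): 1500.

Therefore ∮_C P dx + Q dy = 1500.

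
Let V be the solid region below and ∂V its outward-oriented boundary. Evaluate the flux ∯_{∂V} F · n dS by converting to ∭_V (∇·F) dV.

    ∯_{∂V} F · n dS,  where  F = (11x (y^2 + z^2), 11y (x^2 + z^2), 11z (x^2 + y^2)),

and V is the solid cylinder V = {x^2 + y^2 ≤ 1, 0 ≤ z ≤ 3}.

By the divergence theorem,

    ∯_{∂V} F · n dS = ∭_V (∇ · F) dV.

Compute the divergence:
    ∇ · F = ∂F_x/∂x + ∂F_y/∂y + ∂F_z/∂z = 11y^2 + 11z^2 + 11x^2 + 11z^2 + 11x^2 + 11y^2 = 22x^2 + 22y^2 + 22z^2.

In cylindrical coordinates, x = r cos(θ), y = r sin(θ), z = z, dV = r dr dθ dz, with 0 ≤ r ≤ 1, 0 ≤ θ ≤ 2π, 0 ≤ z ≤ 3.

The integrand, after substitution and multiplying by the volume element, becomes (22r^2 + 22z^2) · r, so

    ∭_V (∇·F) dV = ∫_0^{2π} ∫_0^{1} ∫_0^{3} (22r^2 + 22z^2) · r dz dr dθ.

Inner (z from 0 to 3): 66r (r^2 + 3).
Middle (r from 0 to 1): 231/2.
Outer (θ from 0 to 2π): 231π.

Therefore ∯_{∂V} F · n dS = 231π.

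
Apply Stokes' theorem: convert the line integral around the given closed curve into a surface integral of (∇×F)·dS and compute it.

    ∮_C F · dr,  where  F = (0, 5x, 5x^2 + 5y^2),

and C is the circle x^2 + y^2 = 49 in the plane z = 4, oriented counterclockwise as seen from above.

Let S be the flat disk x^2 + y^2 ≤ 49 in the plane z = 4, with upward unit normal n̂ = ẑ. By Stokes' theorem,

    ∮_C F · dr = ∬_S (∇ × F) · n̂ dS = ∬_D (curl F)_z dA,

where D is the disk x^2 + y^2 ≤ 49.

Compute the curl of F = (0, 5x, 5x^2 + 5y^2):
    (∇ × F)_x = ∂F_z/∂y - ∂F_y/∂z = 10y,
    (∇ × F)_y = ∂F_x/∂z - ∂F_z/∂x = -10x,
    (∇ × F)_z = ∂F_y/∂x - ∂F_x/∂y = 5.

On z = 4, (curl F)_z = 5.

Convert to polar (x = r cos θ, y = r sin θ, dA = r dr dθ); the integrand becomes 5, so

    ∬_D (curl F)_z dA = ∫_0^{2π} ∫_0^{7} (5) · r dr dθ.

Inner (r from 0 to 7): 245/2.
Outer (θ from 0 to 2π): 245π.

Therefore ∮_C F · dr = 245π.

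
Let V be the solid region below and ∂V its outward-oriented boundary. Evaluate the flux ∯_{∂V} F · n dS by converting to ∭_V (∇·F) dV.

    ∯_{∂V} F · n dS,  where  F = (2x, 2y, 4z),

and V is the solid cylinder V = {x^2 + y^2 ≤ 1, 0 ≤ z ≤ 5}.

By the divergence theorem,

    ∯_{∂V} F · n dS = ∭_V (∇ · F) dV.

Compute the divergence:
    ∇ · F = ∂F_x/∂x + ∂F_y/∂y + ∂F_z/∂z = 2 + 2 + 4 = 8.

In cylindrical coordinates, x = r cos(θ), y = r sin(θ), z = z, dV = r dr dθ dz, with 0 ≤ r ≤ 1, 0 ≤ θ ≤ 2π, 0 ≤ z ≤ 5.

The integrand, after substitution and multiplying by the volume element, becomes (8) · r, so

    ∭_V (∇·F) dV = ∫_0^{2π} ∫_0^{1} ∫_0^{5} (8) · r dz dr dθ.

Inner (z from 0 to 5): 40r.
Middle (r from 0 to 1): 20.
Outer (θ from 0 to 2π): 40π.

Therefore ∯_{∂V} F · n dS = 40π.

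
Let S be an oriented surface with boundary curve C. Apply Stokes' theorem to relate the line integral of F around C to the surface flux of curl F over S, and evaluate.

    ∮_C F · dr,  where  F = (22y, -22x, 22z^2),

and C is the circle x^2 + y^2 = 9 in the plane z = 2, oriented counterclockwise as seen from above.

Let S be the flat disk x^2 + y^2 ≤ 9 in the plane z = 2, with upward unit normal n̂ = ẑ. By Stokes' theorem,

    ∮_C F · dr = ∬_S (∇ × F) · n̂ dS = ∬_D (curl F)_z dA,

where D is the disk x^2 + y^2 ≤ 9.

Compute the curl of F = (22y, -22x, 22z^2):
    (∇ × F)_x = ∂F_z/∂y - ∂F_y/∂z = 0,
    (∇ × F)_y = ∂F_x/∂z - ∂F_z/∂x = 0,
    (∇ × F)_z = ∂F_y/∂x - ∂F_x/∂y = -44.

On z = 2, (curl F)_z = -44.

Convert to polar (x = r cos θ, y = r sin θ, dA = r dr dθ); the integrand becomes -44, so

    ∬_D (curl F)_z dA = ∫_0^{2π} ∫_0^{3} (-44) · r dr dθ.

Inner (r from 0 to 3): -198.
Outer (θ from 0 to 2π): -396π.

Therefore ∮_C F · dr = -396π.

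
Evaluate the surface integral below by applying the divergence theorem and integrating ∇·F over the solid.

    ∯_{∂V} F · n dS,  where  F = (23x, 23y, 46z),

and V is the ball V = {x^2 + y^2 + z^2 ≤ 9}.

By the divergence theorem,

    ∯_{∂V} F · n dS = ∭_V (∇ · F) dV.

Compute the divergence:
    ∇ · F = ∂F_x/∂x + ∂F_y/∂y + ∂F_z/∂z = 23 + 23 + 46 = 92.

In spherical coordinates, x = ρ sin(φ) cos(θ), y = ρ sin(φ) sin(θ), z = ρ cos(φ), dV = ρ^2 sin(φ) dρ dφ dθ, with 0 ≤ ρ ≤ 3, 0 ≤ φ ≤ π, 0 ≤ θ ≤ 2π.

The integrand, after substitution and multiplying by the volume element, becomes (92) · ρ^2 sin(φ), so

    ∭_V (∇·F) dV = ∫_0^{2π} ∫_0^{π} ∫_0^{3} (92) · ρ^2 sin(φ) dρ dφ dθ.

Inner (ρ from 0 to 3): 828sin(φ).
Middle (φ from 0 to π): 1656.
Outer (θ from 0 to 2π): 3312π.

Therefore ∯_{∂V} F · n dS = 3312π.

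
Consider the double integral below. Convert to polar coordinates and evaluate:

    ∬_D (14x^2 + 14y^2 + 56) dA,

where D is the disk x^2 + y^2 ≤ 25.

The region D is 0 ≤ r ≤ 5, 0 ≤ θ ≤ 2π in polar coordinates, where x = r cos(θ), y = r sin(θ), and dA = r dr dθ.

Under the substitution, the integrand becomes 14r^2 + 56, so

    ∬_D (14x^2 + 14y^2 + 56) dA = ∫_{0}^{2π} ∫_{0}^{5} (14r^2 + 56) · r dr dθ.

Inner integral (in r): ∫_{0}^{5} (14r^2 + 56) · r dr = 5775/2.

Outer integral (in θ): ∫_{0}^{2π} (5775/2) dθ = 5775π.

Therefore ∬_D (14x^2 + 14y^2 + 56) dA = 5775π.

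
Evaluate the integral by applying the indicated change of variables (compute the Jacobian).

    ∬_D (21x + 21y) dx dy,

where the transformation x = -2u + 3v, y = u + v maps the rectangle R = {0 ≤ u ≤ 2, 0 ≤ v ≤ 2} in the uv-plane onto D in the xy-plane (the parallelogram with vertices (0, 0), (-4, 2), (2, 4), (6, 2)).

Compute the Jacobian determinant of (x, y) with respect to (u, v):

    ∂(x,y)/∂(u,v) = | -2  3 | = (-2)(1) - (3)(1) = -5.
                   | 1  1 |

Its absolute value is |J| = 5 (the area scaling factor).

Substituting x = -2u + 3v, y = u + v into the integrand,

    21x + 21y → -21u + 84v,

so the integral becomes

    ∬_R (-21u + 84v) · |J| du dv = ∫_0^2 ∫_0^2 (-105u + 420v) dv du.

Inner (v): 840 - 210u.
Outer (u): 1260.

Therefore ∬_D (21x + 21y) dx dy = 1260.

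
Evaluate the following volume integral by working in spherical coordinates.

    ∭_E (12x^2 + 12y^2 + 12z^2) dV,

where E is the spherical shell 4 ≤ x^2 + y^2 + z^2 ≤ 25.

In spherical coordinates, x = ρ sin(φ) cos(θ), y = ρ sin(φ) sin(θ), z = ρ cos(φ), and dV = ρ^2 sin(φ) dρ dφ dθ.

The integrand becomes 12ρ^2, so

    ∭_E (12x^2 + 12y^2 + 12z^2) dV = ∫_{0}^{2π} ∫_{0}^{π} ∫_{2}^{5} (12ρ^2) · ρ^2 sin(φ) dρ dφ dθ.

Inner (ρ): 37116sin(φ)/5.
Middle (φ): 74232/5.
Outer (θ): 148464π/5.

Therefore the triple integral equals 148464π/5.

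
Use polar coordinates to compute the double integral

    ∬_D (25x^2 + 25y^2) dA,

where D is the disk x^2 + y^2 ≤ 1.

The region D is 0 ≤ r ≤ 1, 0 ≤ θ ≤ 2π in polar coordinates, where x = r cos(θ), y = r sin(θ), and dA = r dr dθ.

Under the substitution, the integrand becomes 25r^2, so

    ∬_D (25x^2 + 25y^2) dA = ∫_{0}^{2π} ∫_{0}^{1} (25r^2) · r dr dθ.

Inner integral (in r): ∫_{0}^{1} (25r^2) · r dr = 25/4.

Outer integral (in θ): ∫_{0}^{2π} (25/4) dθ = 25π/2.

Therefore ∬_D (25x^2 + 25y^2) dA = 25π/2.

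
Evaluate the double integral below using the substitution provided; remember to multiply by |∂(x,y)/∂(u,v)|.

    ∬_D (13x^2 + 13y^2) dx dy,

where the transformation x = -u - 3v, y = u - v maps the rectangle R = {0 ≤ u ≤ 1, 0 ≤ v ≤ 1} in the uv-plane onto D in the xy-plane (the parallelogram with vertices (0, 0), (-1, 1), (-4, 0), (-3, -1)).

Compute the Jacobian determinant of (x, y) with respect to (u, v):

    ∂(x,y)/∂(u,v) = | -1  -3 | = (-1)(-1) - (-3)(1) = 4.
                   | 1  -1 |

Its absolute value is |J| = 4 (the area scaling factor).

Substituting x = -u - 3v, y = u - v into the integrand,

    13x^2 + 13y^2 → 26u^2 + 52u v + 130v^2,

so the integral becomes

    ∬_R (26u^2 + 52u v + 130v^2) · |J| du dv = ∫_0^1 ∫_0^1 (104u^2 + 208u v + 520v^2) dv du.

Inner (v): 104u^2 + 104u + 520/3.
Outer (u): 260.

Therefore ∬_D (13x^2 + 13y^2) dx dy = 260.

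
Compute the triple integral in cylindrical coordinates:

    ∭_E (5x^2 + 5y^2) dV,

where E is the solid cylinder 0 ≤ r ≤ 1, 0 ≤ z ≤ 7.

In cylindrical coordinates, x = r cos(θ), y = r sin(θ), z = z, and dV = r dr dθ dz.

The integrand becomes 5r^2, so

    ∭_E (5x^2 + 5y^2) dV = ∫_{0}^{2π} ∫_{0}^{1} ∫_{0}^{7} (5r^2) · r dz dr dθ.

Inner (z): 35r^3.
Middle (r from 0 to 1): 35/4.
Outer (θ): 35π/2.

Therefore the triple integral equals 35π/2.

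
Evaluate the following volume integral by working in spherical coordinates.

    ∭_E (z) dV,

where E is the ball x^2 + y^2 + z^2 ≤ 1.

In spherical coordinates, x = ρ sin(φ) cos(θ), y = ρ sin(φ) sin(θ), z = ρ cos(φ), and dV = ρ^2 sin(φ) dρ dφ dθ.

The integrand becomes ρ cos(φ), so

    ∭_E (z) dV = ∫_{0}^{2π} ∫_{0}^{π} ∫_{0}^{1} (ρ cos(φ)) · ρ^2 sin(φ) dρ dφ dθ.

Inner (ρ): sin(2φ)/8.
Middle (φ): 0.
Outer (θ): 0.

Therefore the triple integral equals 0.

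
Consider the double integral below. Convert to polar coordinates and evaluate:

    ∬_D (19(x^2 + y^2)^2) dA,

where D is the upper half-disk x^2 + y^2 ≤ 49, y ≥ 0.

The region D is 0 ≤ r ≤ 7, 0 ≤ θ ≤ π in polar coordinates, where x = r cos(θ), y = r sin(θ), and dA = r dr dθ.

Under the substitution, the integrand becomes 19r^4, so

    ∬_D (19(x^2 + y^2)^2) dA = ∫_{0}^{π} ∫_{0}^{7} (19r^4) · r dr dθ.

Inner integral (in r): ∫_{0}^{7} (19r^4) · r dr = 2235331/6.

Outer integral (in θ): ∫_{0}^{π} (2235331/6) dθ = 2235331π/6.

Therefore ∬_D (19(x^2 + y^2)^2) dA = 2235331π/6.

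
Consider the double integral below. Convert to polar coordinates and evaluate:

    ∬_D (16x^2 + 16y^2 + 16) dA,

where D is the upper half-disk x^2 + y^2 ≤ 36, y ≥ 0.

The region D is 0 ≤ r ≤ 6, 0 ≤ θ ≤ π in polar coordinates, where x = r cos(θ), y = r sin(θ), and dA = r dr dθ.

Under the substitution, the integrand becomes 16r^2 + 16, so

    ∬_D (16x^2 + 16y^2 + 16) dA = ∫_{0}^{π} ∫_{0}^{6} (16r^2 + 16) · r dr dθ.

Inner integral (in r): ∫_{0}^{6} (16r^2 + 16) · r dr = 5472.

Outer integral (in θ): ∫_{0}^{π} (5472) dθ = 5472π.

Therefore ∬_D (16x^2 + 16y^2 + 16) dA = 5472π.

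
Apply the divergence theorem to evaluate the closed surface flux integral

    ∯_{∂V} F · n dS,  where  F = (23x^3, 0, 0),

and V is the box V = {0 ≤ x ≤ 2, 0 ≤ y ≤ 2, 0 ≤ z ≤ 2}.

By the divergence theorem,

    ∯_{∂V} F · n dS = ∭_V (∇ · F) dV.

Compute the divergence:
    ∇ · F = ∂F_x/∂x + ∂F_y/∂y + ∂F_z/∂z = 69x^2 + 0 + 0 = 69x^2.

V is a rectangular box, so dV = dx dy dz with 0 ≤ x ≤ 2, 0 ≤ y ≤ 2, 0 ≤ z ≤ 2.

Integrate (69x^2) over V as an iterated integral:

    ∭_V (∇·F) dV = ∫_0^{2} ∫_0^{2} ∫_0^{2} (69x^2) dz dy dx.

Inner (z from 0 to 2): 138x^2.
Middle (y from 0 to 2): 276x^2.
Outer (x from 0 to 2): 736.

Therefore ∯_{∂V} F · n dS = 736.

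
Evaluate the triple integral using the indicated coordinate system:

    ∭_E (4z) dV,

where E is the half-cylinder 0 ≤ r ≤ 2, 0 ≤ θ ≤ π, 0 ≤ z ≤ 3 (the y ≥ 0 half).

In cylindrical coordinates, x = r cos(θ), y = r sin(θ), z = z, and dV = r dr dθ dz.

The integrand becomes 4z, so

    ∭_E (4z) dV = ∫_{0}^{π} ∫_{0}^{2} ∫_{0}^{3} (4z) · r dz dr dθ.

Inner (z): 18r.
Middle (r from 0 to 2): 36.
Outer (θ): 36π.

Therefore the triple integral equals 36π.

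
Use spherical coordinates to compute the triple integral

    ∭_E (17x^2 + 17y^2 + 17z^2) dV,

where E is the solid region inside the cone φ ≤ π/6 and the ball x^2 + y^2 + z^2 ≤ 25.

In spherical coordinates, x = ρ sin(φ) cos(θ), y = ρ sin(φ) sin(θ), z = ρ cos(φ), and dV = ρ^2 sin(φ) dρ dφ dθ.

The integrand becomes 17ρ^2, so

    ∭_E (17x^2 + 17y^2 + 17z^2) dV = ∫_{0}^{2π} ∫_{0}^{π/6} ∫_{0}^{5} (17ρ^2) · ρ^2 sin(φ) dρ dφ dθ.

Inner (ρ): 10625sin(φ).
Middle (φ): 10625 - 10625sqrt(3)/2.
Outer (θ): 10625π (2 - sqrt(3)).

Therefore the triple integral equals 10625π (2 - sqrt(3)).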